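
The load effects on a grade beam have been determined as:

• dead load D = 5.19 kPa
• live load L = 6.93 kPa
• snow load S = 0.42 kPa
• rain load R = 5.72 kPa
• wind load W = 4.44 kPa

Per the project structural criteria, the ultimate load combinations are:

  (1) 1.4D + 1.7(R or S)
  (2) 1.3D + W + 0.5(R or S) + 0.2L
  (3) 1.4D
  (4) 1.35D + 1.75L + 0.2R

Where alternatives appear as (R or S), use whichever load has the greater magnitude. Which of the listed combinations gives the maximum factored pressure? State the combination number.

Combination 4

(R or S) → R = 5.72 kPa.
(1) 1.4(5.19) + 1.7(5.72) = 7.27 + 9.72 = 16.99
(2) 1.3(5.19) + 1.0(4.44) + 0.5(5.72) + 0.2(6.93) = 15.43
(3) 1.4(5.19) = 7.27
(4) 1.35(5.19) + 1.75(6.93) + 0.2(5.72) = 7.01 + 12.13 + 1.14 = 20.28
The largest value is 20.28 kPa from combination 4.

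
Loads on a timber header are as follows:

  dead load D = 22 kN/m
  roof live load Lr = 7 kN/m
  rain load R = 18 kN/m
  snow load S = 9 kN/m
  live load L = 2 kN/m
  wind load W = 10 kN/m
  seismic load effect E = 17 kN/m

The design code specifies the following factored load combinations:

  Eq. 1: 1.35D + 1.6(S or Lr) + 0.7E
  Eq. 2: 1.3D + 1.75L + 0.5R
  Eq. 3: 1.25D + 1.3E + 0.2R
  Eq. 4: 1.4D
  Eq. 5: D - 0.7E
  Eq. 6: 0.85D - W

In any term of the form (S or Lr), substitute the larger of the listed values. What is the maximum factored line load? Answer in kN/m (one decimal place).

(S or Lr) → S = 9 kN/m.
Eq. 1: 1.35(22) + 1.6(9) + 0.7(17) = 29.7 + 14.4 + 11.9 = 56.0
Eq. 2: 1.3(22) + 1.75(2) + 0.5(18) = 28.6 + 3.5 + 9.0 = 41.1
Eq. 3: 1.25(22) + 1.3(17) + 0.2(18) = 27.5 + 22.1 + 3.6 = 53.2
Eq. 4: 1.4(22) = 30.8
Eq. 5: 1.0(22) - 0.7(17) = 22.0 - 11.9 = 10.1
Eq. 6: 0.85(22) - 1.0(10) = 18.7 - 10.0 = 8.7
Combination 1 governs: w_u = 56.0 kN/m.

56.0 kN/m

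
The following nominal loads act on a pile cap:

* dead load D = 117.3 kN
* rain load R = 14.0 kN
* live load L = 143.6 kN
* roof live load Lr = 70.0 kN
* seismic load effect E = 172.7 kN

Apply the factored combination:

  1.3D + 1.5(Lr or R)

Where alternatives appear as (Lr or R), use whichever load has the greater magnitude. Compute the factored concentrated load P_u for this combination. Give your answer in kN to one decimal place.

257.5 kN

(Lr or R) → Lr = 70.0 kN.
1.3(117.3) + 1.5(70.0) = 152.5 + 105.0 = 257.5
P_u = 257.5 kN.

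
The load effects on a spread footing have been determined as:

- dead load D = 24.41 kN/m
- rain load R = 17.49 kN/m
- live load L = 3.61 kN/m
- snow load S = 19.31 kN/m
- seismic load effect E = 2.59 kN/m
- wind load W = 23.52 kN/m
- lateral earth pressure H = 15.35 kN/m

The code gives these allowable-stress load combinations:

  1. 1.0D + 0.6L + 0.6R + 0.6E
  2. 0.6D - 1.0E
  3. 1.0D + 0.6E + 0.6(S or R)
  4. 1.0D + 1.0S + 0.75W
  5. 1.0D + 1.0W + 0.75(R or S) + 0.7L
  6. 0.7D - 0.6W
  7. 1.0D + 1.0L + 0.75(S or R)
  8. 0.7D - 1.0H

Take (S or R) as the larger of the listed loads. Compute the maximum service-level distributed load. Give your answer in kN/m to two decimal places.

(S or R) → S = 19.31 kN/m; (R or S) → S = 19.31 kN/m.
1. 1.0(24.41) + 0.6(3.61) + 0.6(17.49) + 0.6(2.59) = 38.62
2. 0.6(24.41) - 1.0(2.59) = 12.06
3. 1.0(24.41) + 0.6(2.59) + 0.6(19.31) = 37.55
4. 1.0(24.41) + 1.0(19.31) + 0.75(23.52) = 61.36
5. 1.0(24.41) + 1.0(23.52) + 0.75(19.31) + 0.7(3.61) = 64.94
6. 0.7(24.41) - 0.6(23.52) = 2.98
7. 1.0(24.41) + 1.0(3.61) + 0.75(19.31) = 42.50
8. 0.7(24.41) - 1.0(15.35) = 1.74
Combination 5 governs: w = 64.94 kN/m.

64.94 kN/m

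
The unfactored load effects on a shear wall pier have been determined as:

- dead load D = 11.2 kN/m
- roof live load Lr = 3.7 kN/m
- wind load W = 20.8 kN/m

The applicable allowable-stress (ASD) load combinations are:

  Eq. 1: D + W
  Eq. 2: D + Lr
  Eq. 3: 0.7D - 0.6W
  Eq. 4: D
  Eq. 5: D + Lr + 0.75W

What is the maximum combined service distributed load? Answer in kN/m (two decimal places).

32.00 kN/m

Eq. 1: 1.0(11.2) + 1.0(20.8) = 11.20 + 20.80 = 32.00
Eq. 2: 1.0(11.2) + 1.0(3.7) = 11.20 + 3.70 = 14.90
Eq. 3: 0.7(11.2) - 0.6(20.8) = 7.84 - 12.48 = -4.64
Eq. 4: 1.0(11.2) = 11.20
Eq. 5: 1.0(11.2) + 1.0(3.7) + 0.75(20.8) = 11.20 + 3.70 + 15.60 = 30.50
Combination 1 governs: w = 32.00 kN/m.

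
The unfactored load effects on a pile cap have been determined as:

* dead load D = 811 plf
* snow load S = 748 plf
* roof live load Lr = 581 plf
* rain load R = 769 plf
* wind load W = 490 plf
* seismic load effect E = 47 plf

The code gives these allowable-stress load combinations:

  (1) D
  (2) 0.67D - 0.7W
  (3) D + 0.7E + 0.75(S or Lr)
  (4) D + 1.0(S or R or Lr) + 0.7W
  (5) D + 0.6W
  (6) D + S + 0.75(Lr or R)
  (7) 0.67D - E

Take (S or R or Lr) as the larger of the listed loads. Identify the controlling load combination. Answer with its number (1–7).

(S or Lr) → S = 748 plf; (S or R or Lr) → R = 769 plf; (Lr or R) → R = 769 plf.
(1) 1.0(811) = 811.0
(2) 0.67(811) - 0.7(490) = 543.4 - 343.0 = 200.4
(3) 1.0(811) + 0.7(47) + 0.75(748) = 811.0 + 32.9 + 561.0 = 1404.9
(4) 1.0(811) + 1.0(769) + 0.7(490) = 811.0 + 769.0 + 343.0 = 1923.0
(5) 1.0(811) + 0.6(490) = 811.0 + 294.0 = 1105.0
(6) 1.0(811) + 1.0(748) + 0.75(769) = 811.0 + 748.0 + 576.8 = 2135.8
(7) 0.67(811) - 1.0(47) = 543.4 - 47.0 = 496.4
The largest value is 2135.8 plf from combination 6.

Combination 6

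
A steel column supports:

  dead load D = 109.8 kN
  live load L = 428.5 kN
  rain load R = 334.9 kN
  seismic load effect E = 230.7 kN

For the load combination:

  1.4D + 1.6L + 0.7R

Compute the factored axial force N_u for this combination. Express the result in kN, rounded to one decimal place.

1.4(109.8) + 1.6(428.5) + 0.7(334.9) = 1073.8
N_u = 1073.8 kN.

1073.8 kN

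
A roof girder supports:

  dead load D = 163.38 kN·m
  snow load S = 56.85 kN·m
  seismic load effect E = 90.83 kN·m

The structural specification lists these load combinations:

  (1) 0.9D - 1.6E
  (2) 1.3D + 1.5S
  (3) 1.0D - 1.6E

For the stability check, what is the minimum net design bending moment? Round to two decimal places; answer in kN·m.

1.71 kN·m

(1) 0.9(163.38) - 1.6(90.83) = 147.04 - 145.33 = 1.71
(2) 1.3(163.38) + 1.5(56.85) = 212.39 + 85.28 = 297.67
(3) 1.0(163.38) - 1.6(90.83) = 163.38 - 145.33 = 18.05
Combination 1 gives the minimum: 1.71 kN·m.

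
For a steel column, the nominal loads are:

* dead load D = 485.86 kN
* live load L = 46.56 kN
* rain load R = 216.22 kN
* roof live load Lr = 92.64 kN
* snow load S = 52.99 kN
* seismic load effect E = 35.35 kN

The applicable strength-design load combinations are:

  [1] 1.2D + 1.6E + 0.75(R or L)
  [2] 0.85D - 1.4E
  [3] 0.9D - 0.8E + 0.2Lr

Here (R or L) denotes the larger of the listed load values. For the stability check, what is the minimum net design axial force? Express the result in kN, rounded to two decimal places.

(R or L) → R = 216.22 kN.
[1] 1.2(485.86) + 1.6(35.35) + 0.75(216.22) = 583.03 + 56.56 + 162.17 = 801.76
[2] 0.85(485.86) - 1.4(35.35) = 412.98 - 49.49 = 363.49
[3] 0.9(485.86) - 0.8(35.35) + 0.2(92.64) = 437.27 - 28.28 + 18.53 = 427.52
Combination 2 gives the minimum: 363.49 kN.

363.49 kN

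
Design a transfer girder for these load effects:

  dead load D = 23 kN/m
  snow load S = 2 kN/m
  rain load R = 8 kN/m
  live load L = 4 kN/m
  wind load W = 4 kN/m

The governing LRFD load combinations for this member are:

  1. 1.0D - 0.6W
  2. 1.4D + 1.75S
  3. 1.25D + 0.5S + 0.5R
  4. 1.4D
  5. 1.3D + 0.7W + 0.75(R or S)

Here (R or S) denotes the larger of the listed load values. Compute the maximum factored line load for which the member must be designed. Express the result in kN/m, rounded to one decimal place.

38.7 kN/m

(R or S) → R = 8 kN/m.
1. 1.0(23) - 0.6(4) = 23.0 - 2.4 = 20.6
2. 1.4(23) + 1.75(2) = 32.2 + 3.5 = 35.7
3. 1.25(23) + 0.5(2) + 0.5(8) = 28.8 + 1.0 + 4.0 = 33.8
4. 1.4(23) = 32.2
5. 1.3(23) + 0.7(4) + 0.75(8) = 29.9 + 2.8 + 6.0 = 38.7
Combination 5 governs: w_u = 38.7 kN/m.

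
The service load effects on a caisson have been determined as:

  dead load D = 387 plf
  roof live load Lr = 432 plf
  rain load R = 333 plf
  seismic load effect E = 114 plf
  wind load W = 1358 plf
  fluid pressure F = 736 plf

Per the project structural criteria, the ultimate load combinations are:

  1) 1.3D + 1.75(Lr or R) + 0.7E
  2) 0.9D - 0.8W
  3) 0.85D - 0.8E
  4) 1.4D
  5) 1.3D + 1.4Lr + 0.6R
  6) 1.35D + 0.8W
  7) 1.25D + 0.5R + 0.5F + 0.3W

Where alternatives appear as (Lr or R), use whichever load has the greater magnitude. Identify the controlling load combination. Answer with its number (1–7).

Combination 6

(Lr or R) → Lr = 432 plf.
1) 1.3(387) + 1.75(432) + 0.7(114) = 1338.90
2) 0.9(387) - 0.8(1358) = -738.10
3) 0.85(387) - 0.8(114) = 237.75
4) 1.4(387) = 541.80
5) 1.3(387) + 1.4(432) + 0.6(333) = 1307.70
6) 1.35(387) + 0.8(1358) = 1608.85
7) 1.25(387) + 0.5(333) + 0.5(736) + 0.3(1358) = 1425.65
The largest value is 1608.85 plf from combination 6.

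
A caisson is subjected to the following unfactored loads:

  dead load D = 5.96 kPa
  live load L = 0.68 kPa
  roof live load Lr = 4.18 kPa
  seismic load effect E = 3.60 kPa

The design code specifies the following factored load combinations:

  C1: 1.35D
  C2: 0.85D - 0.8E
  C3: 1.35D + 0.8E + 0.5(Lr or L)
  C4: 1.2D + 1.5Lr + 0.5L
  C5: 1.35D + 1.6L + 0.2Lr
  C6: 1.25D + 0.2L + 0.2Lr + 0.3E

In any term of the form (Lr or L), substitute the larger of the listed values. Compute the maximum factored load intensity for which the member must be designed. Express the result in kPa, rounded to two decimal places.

(Lr or L) → Lr = 4.18 kPa.
C1: 1.35(5.96) = 8.05
C2: 0.85(5.96) - 0.8(3.60) = 2.19
C3: 1.35(5.96) + 0.8(3.60) + 0.5(4.18) = 13.02
C4: 1.2(5.96) + 1.5(4.18) + 0.5(0.68) = 13.76
C5: 1.35(5.96) + 1.6(0.68) + 0.2(4.18) = 9.97
C6: 1.25(5.96) + 0.2(0.68) + 0.2(4.18) + 0.3(3.60) = 9.50
Maximum is from combination 4.

13.76 kPa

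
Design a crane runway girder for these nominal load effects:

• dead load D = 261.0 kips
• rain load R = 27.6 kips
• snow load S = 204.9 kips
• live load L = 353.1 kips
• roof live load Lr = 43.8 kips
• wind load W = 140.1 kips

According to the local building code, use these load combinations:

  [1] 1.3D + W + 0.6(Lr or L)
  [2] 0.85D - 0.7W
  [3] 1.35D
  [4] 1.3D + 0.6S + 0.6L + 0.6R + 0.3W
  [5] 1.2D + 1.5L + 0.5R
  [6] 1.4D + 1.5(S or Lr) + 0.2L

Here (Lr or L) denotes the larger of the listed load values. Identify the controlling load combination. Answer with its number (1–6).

Combination 5

(Lr or L) → L = 353.1 kips; (S or Lr) → S = 204.9 kips.
[1] 1.3(261.0) + 1.0(140.1) + 0.6(353.1) = 691.3
[2] 0.85(261.0) - 0.7(140.1) = 123.8
[3] 1.35(261.0) = 352.4
[4] 1.3(261.0) + 0.6(204.9) + 0.6(353.1) + 0.6(27.6) + 0.3(140.1) = 732.7
[5] 1.2(261.0) + 1.5(353.1) + 0.5(27.6) = 856.7
[6] 1.4(261.0) + 1.5(204.9) + 0.2(353.1) = 743.4
The largest value is 856.7 kips from combination 5.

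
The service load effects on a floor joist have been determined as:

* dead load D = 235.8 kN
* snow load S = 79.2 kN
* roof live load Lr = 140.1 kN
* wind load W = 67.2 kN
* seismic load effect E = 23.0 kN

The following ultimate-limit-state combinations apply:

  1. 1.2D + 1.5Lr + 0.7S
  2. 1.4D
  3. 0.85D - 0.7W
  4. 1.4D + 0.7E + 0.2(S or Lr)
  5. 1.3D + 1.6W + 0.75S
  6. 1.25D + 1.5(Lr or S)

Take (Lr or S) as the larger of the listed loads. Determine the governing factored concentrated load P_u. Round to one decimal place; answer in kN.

(S or Lr) → Lr = 140.1 kN; (Lr or S) → Lr = 140.1 kN.
1. 1.2(235.8) + 1.5(140.1) + 0.7(79.2) = 283.0 + 210.2 + 55.4 = 548.6
2. 1.4(235.8) = 330.1
3. 0.85(235.8) - 0.7(67.2) = 200.4 - 47.0 = 153.4
4. 1.4(235.8) + 0.7(23.0) + 0.2(140.1) = 330.1 + 16.1 + 28.0 = 374.2
5. 1.3(235.8) + 1.6(67.2) + 0.75(79.2) = 473.5
6. 1.25(235.8) + 1.5(140.1) = 504.9
The controlling combination is 1, giving 548.6 kN.

548.6 kN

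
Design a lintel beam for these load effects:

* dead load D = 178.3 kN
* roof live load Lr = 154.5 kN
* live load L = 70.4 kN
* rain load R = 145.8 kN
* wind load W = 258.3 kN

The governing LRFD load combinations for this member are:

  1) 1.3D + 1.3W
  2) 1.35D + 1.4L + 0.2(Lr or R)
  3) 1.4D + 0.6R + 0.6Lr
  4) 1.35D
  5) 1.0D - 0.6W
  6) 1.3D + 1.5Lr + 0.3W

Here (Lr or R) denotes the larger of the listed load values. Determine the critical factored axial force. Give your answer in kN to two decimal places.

567.58 kN

(Lr or R) → Lr = 154.5 kN.
1) 1.3(178.3) + 1.3(258.3) = 231.79 + 335.79 = 567.58
2) 1.35(178.3) + 1.4(70.4) + 0.2(154.5) = 240.71 + 98.56 + 30.90 = 370.17
3) 1.4(178.3) + 0.6(145.8) + 0.6(154.5) = 249.62 + 87.48 + 92.70 = 429.80
4) 1.35(178.3) = 240.71
5) 1.0(178.3) - 0.6(258.3) = 178.30 - 154.98 = 23.32
6) 1.3(178.3) + 1.5(154.5) + 0.3(258.3) = 231.79 + 231.75 + 77.49 = 541.03
Combination 1 governs: N_u = 567.58 kN.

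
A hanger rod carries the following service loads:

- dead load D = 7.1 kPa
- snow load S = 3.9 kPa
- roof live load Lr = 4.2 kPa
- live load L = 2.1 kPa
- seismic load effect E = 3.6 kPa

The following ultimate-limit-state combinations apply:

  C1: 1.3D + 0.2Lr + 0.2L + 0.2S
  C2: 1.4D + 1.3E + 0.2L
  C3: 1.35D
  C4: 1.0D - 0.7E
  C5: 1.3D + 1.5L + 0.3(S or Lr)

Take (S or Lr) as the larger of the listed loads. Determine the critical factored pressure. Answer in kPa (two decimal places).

15.04 kPa

(S or Lr) → Lr = 4.2 kPa.
C1: 1.3(7.1) + 0.2(4.2) + 0.2(2.1) + 0.2(3.9) = 11.27
C2: 1.4(7.1) + 1.3(3.6) + 0.2(2.1) = 15.04
C3: 1.35(7.1) = 9.59
C4: 1.0(7.1) - 0.7(3.6) = 4.58
C5: 1.3(7.1) + 1.5(2.1) + 0.3(4.2) = 13.64
Maximum is from combination 2.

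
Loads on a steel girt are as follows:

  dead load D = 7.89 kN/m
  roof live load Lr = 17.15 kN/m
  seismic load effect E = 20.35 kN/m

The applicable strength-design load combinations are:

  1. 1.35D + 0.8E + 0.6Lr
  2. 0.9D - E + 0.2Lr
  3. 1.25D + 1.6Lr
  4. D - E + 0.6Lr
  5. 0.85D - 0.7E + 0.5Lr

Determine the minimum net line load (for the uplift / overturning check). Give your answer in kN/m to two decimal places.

1. 1.35(7.89) + 0.8(20.35) + 0.6(17.15) = 10.65 + 16.28 + 10.29 = 37.22
2. 0.9(7.89) - 1.0(20.35) + 0.2(17.15) = 7.10 - 20.35 + 3.43 = -9.82
3. 1.25(7.89) + 1.6(17.15) = 9.86 + 27.44 = 37.30
4. 1.0(7.89) - 1.0(20.35) + 0.6(17.15) = 7.89 - 20.35 + 10.29 = -2.17
5. 0.85(7.89) - 0.7(20.35) + 0.5(17.15) = 6.71 - 14.25 + 8.58 = 1.04
Combination 2 gives the minimum: -9.82 kN/m.

-9.82 kN/m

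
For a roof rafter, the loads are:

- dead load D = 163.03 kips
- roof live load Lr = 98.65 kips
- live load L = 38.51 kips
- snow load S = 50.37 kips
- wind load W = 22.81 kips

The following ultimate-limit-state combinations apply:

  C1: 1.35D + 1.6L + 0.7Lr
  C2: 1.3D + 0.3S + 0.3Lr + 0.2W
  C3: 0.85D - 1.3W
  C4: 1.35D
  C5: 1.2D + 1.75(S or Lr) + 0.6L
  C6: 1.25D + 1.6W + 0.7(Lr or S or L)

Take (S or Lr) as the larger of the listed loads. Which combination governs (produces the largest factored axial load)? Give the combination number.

(S or Lr) → Lr = 98.65 kips; (Lr or S or L) → Lr = 98.65 kips.
C1: 1.35(163.03) + 1.6(38.51) + 0.7(98.65) = 350.76
C2: 1.3(163.03) + 0.3(50.37) + 0.3(98.65) + 0.2(22.81) = 261.21
C3: 0.85(163.03) - 1.3(22.81) = 108.92
C4: 1.35(163.03) = 220.09
C5: 1.2(163.03) + 1.75(98.65) + 0.6(38.51) = 391.38
C6: 1.25(163.03) + 1.6(22.81) + 0.7(98.65) = 309.34
The largest value is 391.38 kips from combination 5.

Combination 5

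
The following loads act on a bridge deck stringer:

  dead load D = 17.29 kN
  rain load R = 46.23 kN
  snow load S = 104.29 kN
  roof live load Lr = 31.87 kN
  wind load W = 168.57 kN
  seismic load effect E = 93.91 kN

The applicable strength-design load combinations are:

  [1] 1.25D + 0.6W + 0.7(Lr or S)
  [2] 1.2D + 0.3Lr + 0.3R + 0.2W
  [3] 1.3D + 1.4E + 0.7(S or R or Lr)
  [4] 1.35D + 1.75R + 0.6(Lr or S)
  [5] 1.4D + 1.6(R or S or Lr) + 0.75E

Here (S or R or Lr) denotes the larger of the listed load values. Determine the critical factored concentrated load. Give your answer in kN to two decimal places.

(Lr or S) → S = 104.29 kN; (S or R or Lr) → S = 104.29 kN; (R or S or Lr) → S = 104.29 kN.
[1] 1.25(17.29) + 0.6(168.57) + 0.7(104.29) = 195.76
[2] 1.2(17.29) + 0.3(31.87) + 0.3(46.23) + 0.2(168.57) = 77.89
[3] 1.3(17.29) + 1.4(93.91) + 0.7(104.29) = 226.95
[4] 1.35(17.29) + 1.75(46.23) + 0.6(104.29) = 166.82
[5] 1.4(17.29) + 1.6(104.29) + 0.75(93.91) = 261.50
Maximum is from combination 5.

261.50 kN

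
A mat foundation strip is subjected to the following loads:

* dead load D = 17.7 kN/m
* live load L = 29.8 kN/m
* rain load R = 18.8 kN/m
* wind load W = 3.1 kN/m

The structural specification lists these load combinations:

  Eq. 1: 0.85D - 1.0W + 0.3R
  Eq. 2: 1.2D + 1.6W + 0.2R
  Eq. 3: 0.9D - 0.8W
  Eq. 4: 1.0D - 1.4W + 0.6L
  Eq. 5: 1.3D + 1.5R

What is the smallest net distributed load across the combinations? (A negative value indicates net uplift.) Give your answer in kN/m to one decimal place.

13.5 kN/m

Eq. 1: 0.85(17.7) - 1.0(3.1) + 0.3(18.8) = 17.6
Eq. 2: 1.2(17.7) + 1.6(3.1) + 0.2(18.8) = 21.2 + 5.0 + 3.8 = 30.0
Eq. 3: 0.9(17.7) - 0.8(3.1) = 13.5
Eq. 4: 1.0(17.7) - 1.4(3.1) + 0.6(29.8) = 31.2
Eq. 5: 1.3(17.7) + 1.5(18.8) = 23.0 + 28.2 = 51.2
Combination 3 gives the minimum: 13.5 kN/m.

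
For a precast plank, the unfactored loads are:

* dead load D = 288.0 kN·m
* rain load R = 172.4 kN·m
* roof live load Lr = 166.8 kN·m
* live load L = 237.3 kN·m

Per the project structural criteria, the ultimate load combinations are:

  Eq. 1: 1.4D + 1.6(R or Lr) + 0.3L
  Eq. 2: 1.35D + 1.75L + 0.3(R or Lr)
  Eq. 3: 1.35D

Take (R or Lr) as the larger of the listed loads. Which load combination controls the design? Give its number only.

Combination 2

(R or Lr) → R = 172.4 kN·m.
Eq. 1: 1.4(288.0) + 1.6(172.4) + 0.3(237.3) = 403.20 + 275.84 + 71.19 = 750.23
Eq. 2: 1.35(288.0) + 1.75(237.3) + 0.3(172.4) = 388.80 + 415.28 + 51.72 = 855.80
Eq. 3: 1.35(288.0) = 388.80
The largest value is 855.80 kN·m from combination 2.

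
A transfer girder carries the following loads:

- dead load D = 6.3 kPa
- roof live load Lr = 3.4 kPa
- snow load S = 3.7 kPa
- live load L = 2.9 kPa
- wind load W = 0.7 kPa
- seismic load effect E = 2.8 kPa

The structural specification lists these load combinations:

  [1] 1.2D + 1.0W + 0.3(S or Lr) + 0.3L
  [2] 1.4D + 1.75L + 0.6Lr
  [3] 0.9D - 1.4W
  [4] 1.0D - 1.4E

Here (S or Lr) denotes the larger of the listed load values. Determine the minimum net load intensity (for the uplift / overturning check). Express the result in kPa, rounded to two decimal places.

(S or Lr) → S = 3.7 kPa.
[1] 1.2(6.3) + 1.0(0.7) + 0.3(3.7) + 0.3(2.9) = 7.56 + 0.70 + 1.11 + 0.87 = 10.24
[2] 1.4(6.3) + 1.75(2.9) + 0.6(3.4) = 8.82 + 5.08 + 2.04 = 15.94
[3] 0.9(6.3) - 1.4(0.7) = 5.67 - 0.98 = 4.69
[4] 1.0(6.3) - 1.4(2.8) = 6.30 - 3.92 = 2.38
Combination 4 gives the minimum: 2.38 kPa.

2.38 kPa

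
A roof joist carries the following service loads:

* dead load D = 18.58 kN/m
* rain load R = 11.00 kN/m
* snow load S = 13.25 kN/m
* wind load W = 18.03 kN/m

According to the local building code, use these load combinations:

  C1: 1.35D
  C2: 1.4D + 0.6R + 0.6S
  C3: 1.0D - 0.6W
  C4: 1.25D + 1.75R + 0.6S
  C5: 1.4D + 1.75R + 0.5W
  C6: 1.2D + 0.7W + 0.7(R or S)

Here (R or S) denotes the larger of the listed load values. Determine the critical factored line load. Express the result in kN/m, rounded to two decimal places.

(R or S) → S = 13.25 kN/m.
C1: 1.35(18.58) = 25.08
C2: 1.4(18.58) + 0.6(11.00) + 0.6(13.25) = 26.01 + 6.60 + 7.95 = 40.56
C3: 1.0(18.58) - 0.6(18.03) = 18.58 - 10.82 = 7.76
C4: 1.25(18.58) + 1.75(11.00) + 0.6(13.25) = 23.23 + 19.25 + 7.95 = 50.43
C5: 1.4(18.58) + 1.75(11.00) + 0.5(18.03) = 26.01 + 19.25 + 9.02 = 54.28
C6: 1.2(18.58) + 0.7(18.03) + 0.7(13.25) = 44.19
Combination 5 governs: w_u = 54.28 kN/m.

54.28 kN/m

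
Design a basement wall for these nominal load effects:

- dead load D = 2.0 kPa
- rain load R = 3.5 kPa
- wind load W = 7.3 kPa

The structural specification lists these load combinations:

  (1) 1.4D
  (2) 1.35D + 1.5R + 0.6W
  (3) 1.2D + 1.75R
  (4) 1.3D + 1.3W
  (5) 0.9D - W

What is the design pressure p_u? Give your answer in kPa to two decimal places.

(1) 1.4(2.0) = 2.80
(2) 1.35(2.0) + 1.5(3.5) + 0.6(7.3) = 2.70 + 5.25 + 4.38 = 12.33
(3) 1.2(2.0) + 1.75(3.5) = 2.40 + 6.13 = 8.53
(4) 1.3(2.0) + 1.3(7.3) = 2.60 + 9.49 = 12.09
(5) 0.9(2.0) - 1.0(7.3) = 1.80 - 7.30 = -5.50
Combination 2 governs: p_u = 12.33 kPa.

12.33 kPa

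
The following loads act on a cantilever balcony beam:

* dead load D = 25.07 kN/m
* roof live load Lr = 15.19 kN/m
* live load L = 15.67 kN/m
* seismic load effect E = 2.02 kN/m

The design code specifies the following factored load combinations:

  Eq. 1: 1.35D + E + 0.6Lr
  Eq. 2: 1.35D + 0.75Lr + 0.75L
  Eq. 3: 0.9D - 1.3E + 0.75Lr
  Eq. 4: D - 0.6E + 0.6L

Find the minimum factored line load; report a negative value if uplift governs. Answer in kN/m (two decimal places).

31.33 kN/m

Eq. 1: 1.35(25.07) + 1.0(2.02) + 0.6(15.19) = 44.98
Eq. 2: 1.35(25.07) + 0.75(15.19) + 0.75(15.67) = 56.99
Eq. 3: 0.9(25.07) - 1.3(2.02) + 0.75(15.19) = 31.33
Eq. 4: 1.0(25.07) - 0.6(2.02) + 0.6(15.67) = 25.07 - 1.21 + 9.40 = 33.26
Combination 3 gives the minimum: 31.33 kN/m.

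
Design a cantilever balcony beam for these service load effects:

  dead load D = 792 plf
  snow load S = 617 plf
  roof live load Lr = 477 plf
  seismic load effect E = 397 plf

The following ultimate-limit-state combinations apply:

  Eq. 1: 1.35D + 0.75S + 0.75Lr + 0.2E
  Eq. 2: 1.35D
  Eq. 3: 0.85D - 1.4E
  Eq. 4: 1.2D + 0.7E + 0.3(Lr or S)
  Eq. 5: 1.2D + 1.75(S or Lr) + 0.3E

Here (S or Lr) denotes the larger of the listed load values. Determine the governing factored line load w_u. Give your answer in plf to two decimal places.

(Lr or S) → S = 617 plf; (S or Lr) → S = 617 plf.
Eq. 1: 1.35(792) + 0.75(617) + 0.75(477) + 0.2(397) = 1069.20 + 462.75 + 357.75 + 79.40 = 1969.10
Eq. 2: 1.35(792) = 1069.20
Eq. 3: 0.85(792) - 1.4(397) = 673.20 - 555.80 = 117.40
Eq. 4: 1.2(792) + 0.7(397) + 0.3(617) = 950.40 + 277.90 + 185.10 = 1413.40
Eq. 5: 1.2(792) + 1.75(617) + 0.3(397) = 950.40 + 1079.75 + 119.10 = 2149.25
Combination 5 governs: w_u = 2149.25 plf.

2149.25 plf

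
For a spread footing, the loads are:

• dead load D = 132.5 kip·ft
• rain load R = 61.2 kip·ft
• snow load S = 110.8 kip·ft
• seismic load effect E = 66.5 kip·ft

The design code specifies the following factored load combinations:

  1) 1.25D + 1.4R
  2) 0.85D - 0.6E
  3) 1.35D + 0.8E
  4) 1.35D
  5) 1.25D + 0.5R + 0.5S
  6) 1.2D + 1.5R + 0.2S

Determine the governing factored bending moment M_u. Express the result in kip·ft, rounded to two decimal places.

1) 1.25(132.5) + 1.4(61.2) = 165.63 + 85.68 = 251.31
2) 0.85(132.5) - 0.6(66.5) = 112.63 - 39.90 = 72.73
3) 1.35(132.5) + 0.8(66.5) = 178.88 + 53.20 = 232.08
4) 1.35(132.5) = 178.88
5) 1.25(132.5) + 0.5(61.2) + 0.5(110.8) = 165.63 + 30.60 + 55.40 = 251.63
6) 1.2(132.5) + 1.5(61.2) + 0.2(110.8) = 159.00 + 91.80 + 22.16 = 272.96
Maximum is from combination 6.

272.96 kip·ft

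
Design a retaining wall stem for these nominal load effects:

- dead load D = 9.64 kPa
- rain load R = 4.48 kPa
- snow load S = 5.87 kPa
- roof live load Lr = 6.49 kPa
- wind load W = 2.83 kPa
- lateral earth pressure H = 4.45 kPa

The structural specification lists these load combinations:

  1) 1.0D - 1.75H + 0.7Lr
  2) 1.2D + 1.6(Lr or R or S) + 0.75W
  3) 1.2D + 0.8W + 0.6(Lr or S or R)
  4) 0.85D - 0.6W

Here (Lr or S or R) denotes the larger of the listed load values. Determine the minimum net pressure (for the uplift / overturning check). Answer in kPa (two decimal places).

6.40 kPa

(Lr or R or S) → Lr = 6.49 kPa; (Lr or S or R) → Lr = 6.49 kPa.
1) 1.0(9.64) - 1.75(4.45) + 0.7(6.49) = 6.40
2) 1.2(9.64) + 1.6(6.49) + 0.75(2.83) = 24.07
3) 1.2(9.64) + 0.8(2.83) + 0.6(6.49) = 17.73
4) 0.85(9.64) - 0.6(2.83) = 6.50
Combination 1 gives the minimum: 6.40 kPa.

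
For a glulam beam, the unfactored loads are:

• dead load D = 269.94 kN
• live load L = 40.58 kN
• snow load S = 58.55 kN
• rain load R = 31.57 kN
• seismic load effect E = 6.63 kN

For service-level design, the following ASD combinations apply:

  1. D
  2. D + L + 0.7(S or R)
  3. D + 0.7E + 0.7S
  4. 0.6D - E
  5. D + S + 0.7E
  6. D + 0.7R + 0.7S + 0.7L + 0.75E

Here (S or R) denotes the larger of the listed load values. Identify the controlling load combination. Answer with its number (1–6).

(S or R) → S = 58.55 kN.
1. 1.0(269.94) = 269.94
2. 1.0(269.94) + 1.0(40.58) + 0.7(58.55) = 269.94 + 40.58 + 40.99 = 351.51
3. 1.0(269.94) + 0.7(6.63) + 0.7(58.55) = 269.94 + 4.64 + 40.99 = 315.57
4. 0.6(269.94) - 1.0(6.63) = 161.96 - 6.63 = 155.33
5. 1.0(269.94) + 1.0(58.55) + 0.7(6.63) = 269.94 + 58.55 + 4.64 = 333.13
6. 1.0(269.94) + 0.7(31.57) + 0.7(58.55) + 0.7(40.58) + 0.75(6.63) = 366.40
The largest value is 366.40 kN from combination 6.

Combination 6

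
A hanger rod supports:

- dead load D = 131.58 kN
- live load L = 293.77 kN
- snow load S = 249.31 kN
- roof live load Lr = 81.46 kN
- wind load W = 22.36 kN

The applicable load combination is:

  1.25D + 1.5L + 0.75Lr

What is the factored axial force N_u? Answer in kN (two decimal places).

1.25(131.58) + 1.5(293.77) + 0.75(81.46) = 666.23
N_u = 666.23 kN.

666.23 kN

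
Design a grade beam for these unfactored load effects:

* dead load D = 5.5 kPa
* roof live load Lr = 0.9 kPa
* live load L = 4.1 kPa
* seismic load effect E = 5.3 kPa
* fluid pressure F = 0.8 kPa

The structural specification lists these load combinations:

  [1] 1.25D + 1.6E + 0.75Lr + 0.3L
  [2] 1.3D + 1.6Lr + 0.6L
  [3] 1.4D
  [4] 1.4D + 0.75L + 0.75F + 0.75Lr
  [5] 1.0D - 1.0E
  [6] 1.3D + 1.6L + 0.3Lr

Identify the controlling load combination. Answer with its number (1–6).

Combination 1

[1] 1.25(5.5) + 1.6(5.3) + 0.75(0.9) + 0.3(4.1) = 17.26
[2] 1.3(5.5) + 1.6(0.9) + 0.6(4.1) = 11.05
[3] 1.4(5.5) = 7.70
[4] 1.4(5.5) + 0.75(4.1) + 0.75(0.8) + 0.75(0.9) = 12.05
[5] 1.0(5.5) - 1.0(5.3) = 0.20
[6] 1.3(5.5) + 1.6(4.1) + 0.3(0.9) = 13.98
The largest value is 17.26 kPa from combination 1.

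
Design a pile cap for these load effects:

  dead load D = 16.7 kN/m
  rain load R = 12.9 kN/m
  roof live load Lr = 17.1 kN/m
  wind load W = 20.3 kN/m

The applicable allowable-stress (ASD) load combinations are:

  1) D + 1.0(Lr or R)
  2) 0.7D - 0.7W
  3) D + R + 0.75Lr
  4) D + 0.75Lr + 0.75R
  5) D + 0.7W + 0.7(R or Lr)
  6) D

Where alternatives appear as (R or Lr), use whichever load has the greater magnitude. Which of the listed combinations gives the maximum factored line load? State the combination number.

(Lr or R) → Lr = 17.1 kN/m; (R or Lr) → Lr = 17.1 kN/m.
1) 1.0(16.7) + 1.0(17.1) = 16.7 + 17.1 = 33.8
2) 0.7(16.7) - 0.7(20.3) = 11.7 - 14.2 = -2.5
3) 1.0(16.7) + 1.0(12.9) + 0.75(17.1) = 16.7 + 12.9 + 12.8 = 42.4
4) 1.0(16.7) + 0.75(17.1) + 0.75(12.9) = 16.7 + 12.8 + 9.7 = 39.2
5) 1.0(16.7) + 0.7(20.3) + 0.7(17.1) = 16.7 + 14.2 + 12.0 = 42.9
6) 1.0(16.7) = 16.7
The largest value is 42.9 kN/m from combination 5.

Combination 5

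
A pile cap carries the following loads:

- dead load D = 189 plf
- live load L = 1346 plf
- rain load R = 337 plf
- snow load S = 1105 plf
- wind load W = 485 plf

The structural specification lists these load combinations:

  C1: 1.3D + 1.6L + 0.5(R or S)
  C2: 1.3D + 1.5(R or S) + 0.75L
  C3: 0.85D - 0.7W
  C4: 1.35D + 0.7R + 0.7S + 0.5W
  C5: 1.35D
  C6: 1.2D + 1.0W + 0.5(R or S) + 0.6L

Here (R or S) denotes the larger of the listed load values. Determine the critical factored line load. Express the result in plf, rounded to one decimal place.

(R or S) → S = 1105 plf.
C1: 1.3(189) + 1.6(1346) + 0.5(1105) = 2951.8
C2: 1.3(189) + 1.5(1105) + 0.75(1346) = 2912.7
C3: 0.85(189) - 0.7(485) = -178.9
C4: 1.35(189) + 0.7(337) + 0.7(1105) + 0.5(485) = 1507.1
C5: 1.35(189) = 255.2
C6: 1.2(189) + 1.0(485) + 0.5(1105) + 0.6(1346) = 2071.9
Maximum is from combination 1.

2951.8 plf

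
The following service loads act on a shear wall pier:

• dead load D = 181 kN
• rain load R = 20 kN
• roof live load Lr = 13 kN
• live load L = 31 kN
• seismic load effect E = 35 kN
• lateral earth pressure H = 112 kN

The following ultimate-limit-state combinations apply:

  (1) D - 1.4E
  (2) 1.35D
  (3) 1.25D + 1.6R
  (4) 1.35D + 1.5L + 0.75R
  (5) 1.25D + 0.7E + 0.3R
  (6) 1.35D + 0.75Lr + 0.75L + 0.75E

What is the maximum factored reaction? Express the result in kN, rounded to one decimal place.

305.9 kN

(1) 1.0(181) - 1.4(35) = 181.0 - 49.0 = 132.0
(2) 1.35(181) = 244.4
(3) 1.25(181) + 1.6(20) = 226.3 + 32.0 = 258.3
(4) 1.35(181) + 1.5(31) + 0.75(20) = 244.4 + 46.5 + 15.0 = 305.9
(5) 1.25(181) + 0.7(35) + 0.3(20) = 226.3 + 24.5 + 6.0 = 256.8
(6) 1.35(181) + 0.75(13) + 0.75(31) + 0.75(35) = 303.6
Combination 4 governs: V_u = 305.9 kN.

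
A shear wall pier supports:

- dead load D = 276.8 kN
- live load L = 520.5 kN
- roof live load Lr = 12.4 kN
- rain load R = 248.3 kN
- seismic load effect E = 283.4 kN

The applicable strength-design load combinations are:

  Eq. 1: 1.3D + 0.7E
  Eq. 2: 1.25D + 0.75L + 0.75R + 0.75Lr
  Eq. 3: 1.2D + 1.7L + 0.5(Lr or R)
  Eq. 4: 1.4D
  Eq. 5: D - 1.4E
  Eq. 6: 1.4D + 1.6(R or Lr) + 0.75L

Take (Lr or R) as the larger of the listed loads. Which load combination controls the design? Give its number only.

(Lr or R) → R = 248.3 kN; (R or Lr) → R = 248.3 kN.
Eq. 1: 1.3(276.8) + 0.7(283.4) = 359.8 + 198.4 = 558.2
Eq. 2: 1.25(276.8) + 0.75(520.5) + 0.75(248.3) + 0.75(12.4) = 346.0 + 390.4 + 186.2 + 9.3 = 931.9
Eq. 3: 1.2(276.8) + 1.7(520.5) + 0.5(248.3) = 1341.2
Eq. 4: 1.4(276.8) = 387.5
Eq. 5: 1.0(276.8) - 1.4(283.4) = 276.8 - 396.8 = -120.0
Eq. 6: 1.4(276.8) + 1.6(248.3) + 0.75(520.5) = 387.5 + 397.3 + 390.4 = 1175.2
The largest value is 1341.2 kN from combination 3.

Combination 3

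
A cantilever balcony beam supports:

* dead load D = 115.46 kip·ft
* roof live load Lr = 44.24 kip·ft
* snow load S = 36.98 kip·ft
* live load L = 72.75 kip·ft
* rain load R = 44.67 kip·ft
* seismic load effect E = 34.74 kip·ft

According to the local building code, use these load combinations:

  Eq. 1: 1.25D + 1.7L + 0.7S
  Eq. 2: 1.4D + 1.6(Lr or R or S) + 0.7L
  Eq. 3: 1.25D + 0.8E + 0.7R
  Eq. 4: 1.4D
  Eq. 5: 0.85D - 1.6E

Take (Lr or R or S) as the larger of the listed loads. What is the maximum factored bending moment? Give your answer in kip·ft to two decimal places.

(Lr or R or S) → R = 44.67 kip·ft.
Eq. 1: 1.25(115.46) + 1.7(72.75) + 0.7(36.98) = 293.89
Eq. 2: 1.4(115.46) + 1.6(44.67) + 0.7(72.75) = 161.64 + 71.47 + 50.93 = 284.04
Eq. 3: 1.25(115.46) + 0.8(34.74) + 0.7(44.67) = 144.33 + 27.79 + 31.27 = 203.39
Eq. 4: 1.4(115.46) = 161.64
Eq. 5: 0.85(115.46) - 1.6(34.74) = 98.14 - 55.58 = 42.56
Combination 1 governs: M_u = 293.89 kip·ft.

293.89 kip·ft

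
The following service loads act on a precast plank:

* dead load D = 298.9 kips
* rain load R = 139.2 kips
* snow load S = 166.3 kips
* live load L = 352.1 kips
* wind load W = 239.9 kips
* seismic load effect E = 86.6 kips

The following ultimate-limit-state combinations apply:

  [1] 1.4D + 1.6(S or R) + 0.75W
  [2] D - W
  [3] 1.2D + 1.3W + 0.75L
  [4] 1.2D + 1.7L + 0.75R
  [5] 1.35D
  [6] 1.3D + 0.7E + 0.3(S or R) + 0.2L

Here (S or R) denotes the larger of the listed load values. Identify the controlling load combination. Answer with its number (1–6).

Combination 4

(S or R) → S = 166.3 kips.
[1] 1.4(298.9) + 1.6(166.3) + 0.75(239.9) = 418.46 + 266.08 + 179.93 = 864.47
[2] 1.0(298.9) - 1.0(239.9) = 298.90 - 239.90 = 59.00
[3] 1.2(298.9) + 1.3(239.9) + 0.75(352.1) = 358.68 + 311.87 + 264.08 = 934.63
[4] 1.2(298.9) + 1.7(352.1) + 0.75(139.2) = 358.68 + 598.57 + 104.40 = 1061.65
[5] 1.35(298.9) = 403.52
[6] 1.3(298.9) + 0.7(86.6) + 0.3(166.3) + 0.2(352.1) = 388.57 + 60.62 + 49.89 + 70.42 = 569.50
The largest value is 1061.65 kips from combination 4.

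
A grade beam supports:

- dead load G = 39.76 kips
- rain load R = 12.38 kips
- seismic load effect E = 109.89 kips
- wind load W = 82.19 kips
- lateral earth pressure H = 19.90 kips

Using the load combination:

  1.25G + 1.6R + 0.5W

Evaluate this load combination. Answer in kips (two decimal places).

110.60 kips

1.25(39.76) + 1.6(12.38) + 0.5(82.19) = 110.60
P_u = 110.60 kips.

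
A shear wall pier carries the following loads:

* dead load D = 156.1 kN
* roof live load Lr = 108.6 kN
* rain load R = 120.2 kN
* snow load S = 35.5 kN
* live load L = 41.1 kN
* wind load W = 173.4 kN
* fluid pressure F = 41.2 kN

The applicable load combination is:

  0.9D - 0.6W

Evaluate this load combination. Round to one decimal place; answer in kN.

0.9(156.1) - 0.6(173.4) = 140.5 - 104.0 = 36.5
V_u = 36.5 kN.

36.5 kN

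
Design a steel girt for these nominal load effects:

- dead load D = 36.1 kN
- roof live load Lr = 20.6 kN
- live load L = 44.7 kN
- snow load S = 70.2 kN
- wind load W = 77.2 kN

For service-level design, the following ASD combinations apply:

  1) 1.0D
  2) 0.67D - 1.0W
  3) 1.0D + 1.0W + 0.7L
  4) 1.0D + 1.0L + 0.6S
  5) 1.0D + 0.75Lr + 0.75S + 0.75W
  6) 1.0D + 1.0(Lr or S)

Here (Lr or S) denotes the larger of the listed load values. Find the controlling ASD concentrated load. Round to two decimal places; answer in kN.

162.10 kN

(Lr or S) → S = 70.2 kN.
1) 1.0(36.1) = 36.10
2) 0.67(36.1) - 1.0(77.2) = 24.19 - 77.20 = -53.01
3) 1.0(36.1) + 1.0(77.2) + 0.7(44.7) = 36.10 + 77.20 + 31.29 = 144.59
4) 1.0(36.1) + 1.0(44.7) + 0.6(70.2) = 36.10 + 44.70 + 42.12 = 122.92
5) 1.0(36.1) + 0.75(20.6) + 0.75(70.2) + 0.75(77.2) = 36.10 + 15.45 + 52.65 + 57.90 = 162.10
6) 1.0(36.1) + 1.0(70.2) = 36.10 + 70.20 = 106.30
The controlling combination is 5, giving 162.10 kN.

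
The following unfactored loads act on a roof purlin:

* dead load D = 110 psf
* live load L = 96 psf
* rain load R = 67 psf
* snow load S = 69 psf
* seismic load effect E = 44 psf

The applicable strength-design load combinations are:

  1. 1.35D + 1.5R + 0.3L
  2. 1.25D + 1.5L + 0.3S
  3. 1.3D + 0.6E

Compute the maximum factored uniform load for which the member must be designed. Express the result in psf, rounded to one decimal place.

1. 1.35(110) + 1.5(67) + 0.3(96) = 148.5 + 100.5 + 28.8 = 277.8
2. 1.25(110) + 1.5(96) + 0.3(69) = 137.5 + 144.0 + 20.7 = 302.2
3. 1.3(110) + 0.6(44) = 143.0 + 26.4 = 169.4
Maximum is from combination 2.

302.2 psf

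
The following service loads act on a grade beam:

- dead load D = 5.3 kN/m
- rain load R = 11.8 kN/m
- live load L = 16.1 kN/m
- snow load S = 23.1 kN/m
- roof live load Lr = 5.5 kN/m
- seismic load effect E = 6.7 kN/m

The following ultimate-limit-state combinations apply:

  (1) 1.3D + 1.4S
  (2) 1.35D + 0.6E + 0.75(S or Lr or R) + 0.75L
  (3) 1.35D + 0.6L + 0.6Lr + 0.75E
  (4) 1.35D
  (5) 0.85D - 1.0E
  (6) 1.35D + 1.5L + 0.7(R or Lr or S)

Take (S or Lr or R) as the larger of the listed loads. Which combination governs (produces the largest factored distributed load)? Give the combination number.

Combination 6

(S or Lr or R) → S = 23.1 kN/m; (R or Lr or S) → S = 23.1 kN/m.
(1) 1.3(5.3) + 1.4(23.1) = 39.2
(2) 1.35(5.3) + 0.6(6.7) + 0.75(23.1) + 0.75(16.1) = 40.6
(3) 1.35(5.3) + 0.6(16.1) + 0.6(5.5) + 0.75(6.7) = 25.1
(4) 1.35(5.3) = 7.2
(5) 0.85(5.3) - 1.0(6.7) = -2.2
(6) 1.35(5.3) + 1.5(16.1) + 0.7(23.1) = 47.5
The largest value is 47.5 kN/m from combination 6.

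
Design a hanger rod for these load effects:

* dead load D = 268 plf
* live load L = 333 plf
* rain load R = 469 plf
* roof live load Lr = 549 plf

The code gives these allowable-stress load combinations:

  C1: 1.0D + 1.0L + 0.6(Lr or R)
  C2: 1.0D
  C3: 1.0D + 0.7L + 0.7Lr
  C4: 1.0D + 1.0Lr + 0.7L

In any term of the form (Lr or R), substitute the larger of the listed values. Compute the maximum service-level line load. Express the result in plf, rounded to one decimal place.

1050.1 plf

(Lr or R) → Lr = 549 plf.
C1: 1.0(268) + 1.0(333) + 0.6(549) = 268.0 + 333.0 + 329.4 = 930.4
C2: 1.0(268) = 268.0
C3: 1.0(268) + 0.7(333) + 0.7(549) = 268.0 + 233.1 + 384.3 = 885.4
C4: 1.0(268) + 1.0(549) + 0.7(333) = 268.0 + 549.0 + 233.1 = 1050.1
The controlling combination is 4, giving 1050.1 plf.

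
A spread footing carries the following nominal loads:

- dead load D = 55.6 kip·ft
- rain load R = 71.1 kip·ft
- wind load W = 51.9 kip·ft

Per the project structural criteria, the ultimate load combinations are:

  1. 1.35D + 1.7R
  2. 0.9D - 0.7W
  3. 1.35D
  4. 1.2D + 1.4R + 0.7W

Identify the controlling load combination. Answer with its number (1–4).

1. 1.35(55.6) + 1.7(71.1) = 195.9
2. 0.9(55.6) - 0.7(51.9) = 13.7
3. 1.35(55.6) = 75.1
4. 1.2(55.6) + 1.4(71.1) + 0.7(51.9) = 202.6
The largest value is 202.6 kip·ft from combination 4.

Combination 4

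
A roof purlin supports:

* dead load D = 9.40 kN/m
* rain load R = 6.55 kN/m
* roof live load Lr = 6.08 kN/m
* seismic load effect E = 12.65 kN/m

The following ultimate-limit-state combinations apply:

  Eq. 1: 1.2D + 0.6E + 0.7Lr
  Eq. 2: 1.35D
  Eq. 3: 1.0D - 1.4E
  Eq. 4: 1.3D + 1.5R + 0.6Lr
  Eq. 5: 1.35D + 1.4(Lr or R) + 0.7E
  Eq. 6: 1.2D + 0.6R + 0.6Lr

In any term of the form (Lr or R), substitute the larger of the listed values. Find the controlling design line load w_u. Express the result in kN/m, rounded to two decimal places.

30.72 kN/m

(Lr or R) → R = 6.55 kN/m.
Eq. 1: 1.2(9.40) + 0.6(12.65) + 0.7(6.08) = 11.28 + 7.59 + 4.26 = 23.13
Eq. 2: 1.35(9.40) = 12.69
Eq. 3: 1.0(9.40) - 1.4(12.65) = 9.40 - 17.71 = -8.31
Eq. 4: 1.3(9.40) + 1.5(6.55) + 0.6(6.08) = 25.69
Eq. 5: 1.35(9.40) + 1.4(6.55) + 0.7(12.65) = 12.69 + 9.17 + 8.86 = 30.72
Eq. 6: 1.2(9.40) + 0.6(6.55) + 0.6(6.08) = 11.28 + 3.93 + 3.65 = 18.86
Combination 5 governs: w_u = 30.72 kN/m.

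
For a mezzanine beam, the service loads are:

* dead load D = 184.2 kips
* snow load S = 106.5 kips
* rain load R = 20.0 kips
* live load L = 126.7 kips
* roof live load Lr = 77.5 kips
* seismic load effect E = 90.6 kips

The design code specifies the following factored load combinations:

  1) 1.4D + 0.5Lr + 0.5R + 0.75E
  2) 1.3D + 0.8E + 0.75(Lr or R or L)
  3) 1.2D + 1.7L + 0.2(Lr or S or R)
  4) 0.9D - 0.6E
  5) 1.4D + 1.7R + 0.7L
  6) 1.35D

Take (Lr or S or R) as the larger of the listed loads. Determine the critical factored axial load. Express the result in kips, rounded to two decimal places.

457.73 kips

(Lr or R or L) → L = 126.7 kips; (Lr or S or R) → S = 106.5 kips.
1) 1.4(184.2) + 0.5(77.5) + 0.5(20.0) + 0.75(90.6) = 374.58
2) 1.3(184.2) + 0.8(90.6) + 0.75(126.7) = 406.97
3) 1.2(184.2) + 1.7(126.7) + 0.2(106.5) = 457.73
4) 0.9(184.2) - 0.6(90.6) = 111.42
5) 1.4(184.2) + 1.7(20.0) + 0.7(126.7) = 380.57
6) 1.35(184.2) = 248.67
The controlling combination is 3, giving 457.73 kips.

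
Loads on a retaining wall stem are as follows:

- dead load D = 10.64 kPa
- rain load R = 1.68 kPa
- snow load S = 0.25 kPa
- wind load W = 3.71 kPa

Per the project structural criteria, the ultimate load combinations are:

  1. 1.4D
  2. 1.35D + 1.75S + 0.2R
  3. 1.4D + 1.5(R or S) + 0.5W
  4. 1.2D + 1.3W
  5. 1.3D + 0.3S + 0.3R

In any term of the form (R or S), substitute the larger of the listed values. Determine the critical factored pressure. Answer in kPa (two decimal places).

(R or S) → R = 1.68 kPa.
1. 1.4(10.64) = 14.90
2. 1.35(10.64) + 1.75(0.25) + 0.2(1.68) = 14.36 + 0.44 + 0.34 = 15.14
3. 1.4(10.64) + 1.5(1.68) + 0.5(3.71) = 19.27
4. 1.2(10.64) + 1.3(3.71) = 12.77 + 4.82 = 17.59
5. 1.3(10.64) + 0.3(0.25) + 0.3(1.68) = 13.83 + 0.08 + 0.50 = 14.41
The controlling combination is 3, giving 19.27 kPa.

19.27 kPa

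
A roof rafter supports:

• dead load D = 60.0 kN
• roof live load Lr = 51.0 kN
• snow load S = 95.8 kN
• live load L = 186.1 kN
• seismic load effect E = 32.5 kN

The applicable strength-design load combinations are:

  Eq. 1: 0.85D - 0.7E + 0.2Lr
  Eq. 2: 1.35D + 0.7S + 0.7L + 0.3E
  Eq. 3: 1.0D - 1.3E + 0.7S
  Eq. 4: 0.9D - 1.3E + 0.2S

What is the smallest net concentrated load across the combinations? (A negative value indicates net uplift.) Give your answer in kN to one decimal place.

30.9 kN

Eq. 1: 0.85(60.0) - 0.7(32.5) + 0.2(51.0) = 38.5
Eq. 2: 1.35(60.0) + 0.7(95.8) + 0.7(186.1) + 0.3(32.5) = 288.1
Eq. 3: 1.0(60.0) - 1.3(32.5) + 0.7(95.8) = 60.0 - 42.3 + 67.1 = 84.8
Eq. 4: 0.9(60.0) - 1.3(32.5) + 0.2(95.8) = 54.0 - 42.3 + 19.2 = 30.9
Combination 4 gives the minimum: 30.9 kN.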